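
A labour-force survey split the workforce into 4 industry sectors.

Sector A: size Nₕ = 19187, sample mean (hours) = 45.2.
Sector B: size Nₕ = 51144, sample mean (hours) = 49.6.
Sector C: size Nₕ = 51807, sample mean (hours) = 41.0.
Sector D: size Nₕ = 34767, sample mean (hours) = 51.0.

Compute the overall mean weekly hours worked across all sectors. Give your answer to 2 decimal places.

46.53

x̄_st = (Σ Nₕx̄ₕ) / (Σ Nₕ) = (19187·45.2 + 51144·49.6 + 51807·41.0 + 34767·51.0) / 156905
= 7301198.8 / 156905 = 46.5326... → 46.53.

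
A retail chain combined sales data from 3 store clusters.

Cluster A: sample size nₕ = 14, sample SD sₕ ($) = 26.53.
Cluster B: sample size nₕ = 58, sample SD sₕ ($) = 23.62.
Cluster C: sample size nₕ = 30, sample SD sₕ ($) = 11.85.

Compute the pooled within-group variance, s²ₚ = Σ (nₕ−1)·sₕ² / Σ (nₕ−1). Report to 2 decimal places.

454.78

A: (14−1)·26.53² = 13·703.8409 = 9149.9317
B: (58−1)·23.62² = 57·557.9044 = 31800.5508
C: (30−1)·11.85² = 29·140.4225 = 4072.2525
Numerator = 45022.735; denominator = Σ(nₕ−1) = 99.
s²ₚ = 45022.735/99 = 454.7751... → 454.78.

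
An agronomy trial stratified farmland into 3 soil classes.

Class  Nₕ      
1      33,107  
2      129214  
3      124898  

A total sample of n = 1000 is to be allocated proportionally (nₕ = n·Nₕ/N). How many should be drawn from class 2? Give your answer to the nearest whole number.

450

Share of class 2 = 129214/287219 = 0.44988.
Allocate 1000 × 0.44988 = 449.880... → 450.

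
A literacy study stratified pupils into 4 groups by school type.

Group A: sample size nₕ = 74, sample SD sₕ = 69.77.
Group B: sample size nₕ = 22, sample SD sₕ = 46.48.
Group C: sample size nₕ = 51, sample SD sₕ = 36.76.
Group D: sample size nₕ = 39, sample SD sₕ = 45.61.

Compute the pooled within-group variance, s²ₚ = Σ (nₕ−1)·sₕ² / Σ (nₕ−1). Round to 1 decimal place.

Degrees of freedom: 73 + 21 + 50 + 38 = 182.
Σ(nₕ−1)sₕ² = 73·4867.8529 + 21·2160.3904 + 50·1351.2976 + 38·2080.2721 = 547336.6799.
s²ₚ = 547336.6799 / 182 = 3007.344... → 3007.3.

3007.3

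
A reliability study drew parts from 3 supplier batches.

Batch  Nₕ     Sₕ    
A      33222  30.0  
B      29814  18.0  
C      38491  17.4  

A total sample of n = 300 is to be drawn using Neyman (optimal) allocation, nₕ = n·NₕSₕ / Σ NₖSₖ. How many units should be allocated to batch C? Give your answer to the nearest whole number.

A: NₕSₕ = 33222·30.0 = 996660
B: NₕSₕ = 29814·18.0 = 536652
C: NₕSₕ = 38491·17.4 = 669743.4
Σ NₕSₕ = 2203055.4.
n_C = 300·669743.4/2203055.4 = 91.202... → 91.

91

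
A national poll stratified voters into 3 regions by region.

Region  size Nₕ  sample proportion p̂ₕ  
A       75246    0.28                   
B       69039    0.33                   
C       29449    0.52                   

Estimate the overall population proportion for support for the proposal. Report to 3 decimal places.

N = 75246 + 69039 + 29449 = 173734.
Overall proportion = Σ (Nₕ/N)·p̂ₕ.
Σ Nₕp̂ₕ = 21068.88 + 22782.87 + 15313.48 = 59165.23.
59165.23 / 173734 = 0.34055... → 0.341.

0.341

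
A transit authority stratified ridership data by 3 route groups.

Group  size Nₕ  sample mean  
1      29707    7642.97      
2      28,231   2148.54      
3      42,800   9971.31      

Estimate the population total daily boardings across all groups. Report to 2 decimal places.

Population total = Σ Nₕ·x̄ₕ (each stratum's size times its mean).
29707·7642.97 + 28231·2148.54 + 42800·9971.31 = 227049709.79 + 60655432.74 + 426772068 = 714477210.53.

714477210.53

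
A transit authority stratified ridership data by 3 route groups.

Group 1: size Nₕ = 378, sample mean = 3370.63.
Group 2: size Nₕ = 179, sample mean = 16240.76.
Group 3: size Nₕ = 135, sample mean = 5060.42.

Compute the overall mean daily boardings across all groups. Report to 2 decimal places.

7029.41

x̄_st = (Σ Nₕx̄ₕ) / (Σ Nₕ) = (378·3370.63 + 179·16240.76 + 135·5060.42) / 692
= 4864350.88 / 692 = 7029.4088... → 7029.41.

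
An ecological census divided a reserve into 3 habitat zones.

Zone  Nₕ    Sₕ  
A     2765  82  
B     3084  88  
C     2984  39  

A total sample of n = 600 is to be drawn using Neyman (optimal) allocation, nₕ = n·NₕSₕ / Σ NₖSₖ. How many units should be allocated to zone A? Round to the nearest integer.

221

A: NₕSₕ = 2765·82 = 226730
B: NₕSₕ = 3084·88 = 271392
C: NₕSₕ = 2984·39 = 116376
Σ NₕSₕ = 614498.
n_A = 600·226730/614498 = 221.381... → 221.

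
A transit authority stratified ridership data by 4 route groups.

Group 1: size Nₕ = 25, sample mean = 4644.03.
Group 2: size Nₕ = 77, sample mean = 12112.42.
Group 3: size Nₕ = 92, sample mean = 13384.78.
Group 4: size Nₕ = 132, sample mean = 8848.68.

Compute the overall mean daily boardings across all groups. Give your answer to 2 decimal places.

N = 25 + 77 + 92 + 132 = 326.
Overall mean = Σ (Nₕ/N)·x̄ₕ — weight by population share, not a simple average.
Σ Nₕx̄ₕ = 25·4644.03 + 77·12112.42 + 92·13384.78 + 132·8848.68 = 116100.75 + 932656.34 + 1231399.76 + 1168025.76 = 3448182.61.
Divide by N: 3448182.61 / 326 = 10577.2473... → 10577.25.

10577.25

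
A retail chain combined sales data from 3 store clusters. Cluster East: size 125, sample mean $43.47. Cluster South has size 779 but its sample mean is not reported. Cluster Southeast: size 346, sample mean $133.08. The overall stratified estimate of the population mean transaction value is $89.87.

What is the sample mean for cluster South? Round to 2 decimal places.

N = 125 + 779 + 346 = 1250.
Overall total = μ·N = 89.87·1250 = 112337.5.
Subtract the known strata: 125·43.47 + 346·133.08 = 51479.43.
Remaining total for cluster South: 112337.5 − 51479.43 = 60858.07.
Divide by its size: 60858.07 / 779 = 78.1233... → 78.12.

78.12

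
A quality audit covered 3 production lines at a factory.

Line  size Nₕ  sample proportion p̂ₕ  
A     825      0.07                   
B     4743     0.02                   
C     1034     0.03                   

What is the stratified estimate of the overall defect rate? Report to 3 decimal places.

0.028

N = 825 + 4743 + 1034 = 6602.
Overall proportion = Σ (Nₕ/N)·p̂ₕ.
Σ Nₕp̂ₕ = 57.75 + 94.86 + 31.02 = 183.63.
183.63 / 6602 = 0.02781... → 0.028.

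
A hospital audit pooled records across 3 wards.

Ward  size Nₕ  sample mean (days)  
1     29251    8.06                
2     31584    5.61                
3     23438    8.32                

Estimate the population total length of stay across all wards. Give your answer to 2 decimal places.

607953.46

Estimate total by summing Nₕ·x̄ₕ over strata.
29251·8.06 + 31584·5.61 + 23438·8.32 = 235763.06 + 177186.24 + 195004.16 = 607953.46.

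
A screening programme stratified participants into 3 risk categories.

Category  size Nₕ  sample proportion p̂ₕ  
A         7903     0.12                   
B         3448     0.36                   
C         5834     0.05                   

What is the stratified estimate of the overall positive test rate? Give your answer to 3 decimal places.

0.144

Wₕ = Nₕ/N with N = 17185: 0.4599, 0.2006, 0.3395.
p̂_st = 0.4599·0.12 + 0.2006·0.36 + 0.3395·0.05 ≈ 0.14439... → 0.144.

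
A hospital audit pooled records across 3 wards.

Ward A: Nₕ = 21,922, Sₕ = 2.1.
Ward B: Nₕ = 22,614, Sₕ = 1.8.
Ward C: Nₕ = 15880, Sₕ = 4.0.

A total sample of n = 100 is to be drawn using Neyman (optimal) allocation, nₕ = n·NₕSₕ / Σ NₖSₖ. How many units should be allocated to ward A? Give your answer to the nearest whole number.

31

Σ NₕSₕ = 21922·2.1 + 22614·1.8 + 15880·4.0 = 150261.4.
Share for A: 46036.2/150261.4 = 0.30637.
n_A = 100 × 0.30637 = 30.637... → 31.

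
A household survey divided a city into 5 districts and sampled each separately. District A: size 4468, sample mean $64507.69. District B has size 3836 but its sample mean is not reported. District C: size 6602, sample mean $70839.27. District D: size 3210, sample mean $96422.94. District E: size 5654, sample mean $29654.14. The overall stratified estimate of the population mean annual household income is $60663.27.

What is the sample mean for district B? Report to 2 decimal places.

Σ Nₕx̄ₕ = N·μ, so 3836·x̄_B = 23770·60663.27 − (4468·64507.69 + 6602·70839.27 + 3210·96422.94 + 5654·29654.14).
= 1441965927.9 − 1233083364.42 = 208882563.48.
x̄_B = 208882563.48 / 3836 = 54453.2230... → 54453.22.

54453.22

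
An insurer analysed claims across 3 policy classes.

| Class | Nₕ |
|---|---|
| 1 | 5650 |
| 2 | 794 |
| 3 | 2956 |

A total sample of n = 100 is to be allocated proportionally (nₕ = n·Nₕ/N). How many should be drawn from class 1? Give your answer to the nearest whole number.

N = 5650 + 794 + 2956 = 9400.
n_1 = 100·5650/9400 = 60.106... → 60.

60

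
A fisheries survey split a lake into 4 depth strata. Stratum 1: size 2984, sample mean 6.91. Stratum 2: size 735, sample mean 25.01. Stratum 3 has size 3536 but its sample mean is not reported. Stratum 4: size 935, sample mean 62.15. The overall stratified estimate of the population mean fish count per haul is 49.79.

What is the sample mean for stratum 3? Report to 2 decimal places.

Σ Nₕx̄ₕ = N·μ, so 3536·x̄_3 = 8190·49.79 − (2984·6.91 + 735·25.01 + 935·62.15).
= 407780.1 − 97112.04 = 310668.06.
x̄_3 = 310668.06 / 3536 = 87.8586... → 87.86.

87.86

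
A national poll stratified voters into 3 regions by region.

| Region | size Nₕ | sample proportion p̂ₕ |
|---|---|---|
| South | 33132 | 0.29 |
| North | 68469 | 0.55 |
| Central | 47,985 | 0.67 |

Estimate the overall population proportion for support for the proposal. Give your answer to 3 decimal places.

N = 33132 + 68469 + 47985 = 149586.
Overall proportion = Σ (Nₕ/N)·p̂ₕ.
Σ Nₕp̂ₕ = 9608.28 + 37657.95 + 32149.95 = 79416.18.
79416.18 / 149586 = 0.53091... → 0.531.

0.531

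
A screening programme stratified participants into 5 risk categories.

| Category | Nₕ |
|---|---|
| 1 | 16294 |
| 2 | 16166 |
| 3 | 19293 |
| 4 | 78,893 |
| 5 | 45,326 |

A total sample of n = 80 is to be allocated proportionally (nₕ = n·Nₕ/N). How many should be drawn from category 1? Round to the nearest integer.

7

Share of category 1 = 16294/175972 = 0.09259.
Allocate 80 × 0.09259 = 7.408... → 7.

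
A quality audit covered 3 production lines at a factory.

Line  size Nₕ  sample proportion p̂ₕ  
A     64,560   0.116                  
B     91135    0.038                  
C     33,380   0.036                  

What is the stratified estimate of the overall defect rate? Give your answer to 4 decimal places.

N = 64560 + 91135 + 33380 = 189075.
Overall proportion = Σ (Nₕ/N)·p̂ₕ.
Σ Nₕp̂ₕ = 7488.96 + 3463.13 + 1201.68 = 12153.77.
12153.77 / 189075 = 0.064280... → 0.0643.

0.0643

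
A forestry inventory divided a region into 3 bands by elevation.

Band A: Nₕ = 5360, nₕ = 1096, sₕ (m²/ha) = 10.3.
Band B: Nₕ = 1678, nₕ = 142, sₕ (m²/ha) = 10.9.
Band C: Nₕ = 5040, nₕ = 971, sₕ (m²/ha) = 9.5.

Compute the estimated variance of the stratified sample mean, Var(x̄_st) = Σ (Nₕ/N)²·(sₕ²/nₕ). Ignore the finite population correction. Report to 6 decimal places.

N = 12078. Term for each stratum: Wₕ²sₕ²/nₕ.
Var(x̄_st) = 0.019063534 + 0.016149479 + 0.016184489 = 0.051397503 → 0.051398.

0.051398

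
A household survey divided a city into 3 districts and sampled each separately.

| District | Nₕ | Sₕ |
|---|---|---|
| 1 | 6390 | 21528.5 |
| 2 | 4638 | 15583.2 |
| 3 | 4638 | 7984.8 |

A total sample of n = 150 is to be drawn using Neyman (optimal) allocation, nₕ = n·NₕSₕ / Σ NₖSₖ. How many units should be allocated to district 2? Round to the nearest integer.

44

1: NₕSₕ = 6390·21528.5 = 137567115
2: NₕSₕ = 4638·15583.2 = 72274881.6
3: NₕSₕ = 4638·7984.8 = 37033502.4
Σ NₕSₕ = 246875499.
n_2 = 150·72274881.6/246875499 = 43.914... → 44.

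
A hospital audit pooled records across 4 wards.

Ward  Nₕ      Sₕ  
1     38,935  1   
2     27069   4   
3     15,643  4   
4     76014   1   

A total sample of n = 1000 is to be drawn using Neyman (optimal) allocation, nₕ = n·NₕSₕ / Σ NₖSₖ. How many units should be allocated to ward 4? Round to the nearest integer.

266

Σ NₕSₕ = 38935·1 + 27069·4 + 15643·4 + 76014·1 = 285797.
Share for 4: 76014/285797 = 0.26597.
n_4 = 1000 × 0.26597 = 265.972... → 266.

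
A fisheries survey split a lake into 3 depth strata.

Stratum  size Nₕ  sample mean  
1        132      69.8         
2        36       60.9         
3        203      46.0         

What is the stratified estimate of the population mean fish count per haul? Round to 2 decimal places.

N = 132 + 36 + 203 = 371.
The stratified mean weights each stratum mean by its population share Nₕ/N.
Σ Nₕx̄ₕ = 132·69.8 + 36·60.9 + 203·46.0 = 9213.6 + 2192.4 + 9338 = 20744.
Divide by N: 20744 / 371 = 55.9137... → 55.91.

55.91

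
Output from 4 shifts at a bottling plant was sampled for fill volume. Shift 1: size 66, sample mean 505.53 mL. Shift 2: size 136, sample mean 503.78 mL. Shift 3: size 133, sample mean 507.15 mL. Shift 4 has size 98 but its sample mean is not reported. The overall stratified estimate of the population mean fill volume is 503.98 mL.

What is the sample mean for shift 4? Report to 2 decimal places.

498.91

Σ Nₕx̄ₕ = N·μ, so 98·x̄_4 = 433·503.98 − (66·505.53 + 136·503.78 + 133·507.15).
= 218223.34 − 169330.01 = 48893.33.
x̄_4 = 48893.33 / 98 = 498.9115... → 498.91.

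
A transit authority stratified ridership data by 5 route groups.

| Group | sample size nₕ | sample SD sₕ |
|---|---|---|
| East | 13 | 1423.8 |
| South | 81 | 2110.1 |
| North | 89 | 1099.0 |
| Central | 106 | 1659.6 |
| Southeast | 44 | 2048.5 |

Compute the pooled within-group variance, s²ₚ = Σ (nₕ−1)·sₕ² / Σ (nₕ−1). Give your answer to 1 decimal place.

2916025.8

Degrees of freedom: 12 + 80 + 88 + 105 + 43 = 328.
Σ(nₕ−1)sₕ² = 12·2027206.44 + 80·4452522.01 + 88·1207801 + 105·2754272.16 + 43·4196352.25 = 956456449.63.
s²ₚ = 956456449.63 / 328 = 2916025.761... → 2916025.8.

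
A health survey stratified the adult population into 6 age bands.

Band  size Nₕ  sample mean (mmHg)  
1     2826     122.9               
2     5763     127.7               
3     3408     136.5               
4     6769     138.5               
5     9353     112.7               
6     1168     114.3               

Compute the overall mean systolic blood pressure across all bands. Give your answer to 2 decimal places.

x̄_st = (Σ Nₕx̄ₕ) / (Σ Nₕ) = (2826·122.9 + 5763·127.7 + 3408·136.5 + 6769·138.5 + 9353·112.7 + 1168·114.3) / 29287
= 3673534.5 / 29287 = 125.4323... → 125.43.

125.43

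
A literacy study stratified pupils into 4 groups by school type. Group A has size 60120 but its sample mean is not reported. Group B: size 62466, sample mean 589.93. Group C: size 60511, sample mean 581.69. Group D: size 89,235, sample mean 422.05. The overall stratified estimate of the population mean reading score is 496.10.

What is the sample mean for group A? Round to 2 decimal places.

422.37

Σ Nₕx̄ₕ = N·μ, so 60120·x̄_A = 272332·496.10 − (62466·589.93 + 60511·581.69 + 89235·422.05).
= 135103905.2 − 109710842.72 = 25393062.48.
x̄_A = 25393062.48 / 60120 = 422.3730... → 422.37.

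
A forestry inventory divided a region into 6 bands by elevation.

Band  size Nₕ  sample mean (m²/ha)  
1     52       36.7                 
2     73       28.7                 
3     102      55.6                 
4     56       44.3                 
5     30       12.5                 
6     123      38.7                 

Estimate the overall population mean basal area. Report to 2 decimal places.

N = 436; weights Wₕ = Nₕ/N = (0.1193, 0.1674, 0.2339, 0.1284, 0.0688, 0.2821).
x̄_st = Σ Wₕ·x̄ₕ = 0.1193·36.7 + 0.1674·28.7 + 0.2339·55.6 + 0.1284·44.3 + 0.0688·12.5 + 0.2821·38.7 ≈ 39.6573...
→ 39.66.

39.66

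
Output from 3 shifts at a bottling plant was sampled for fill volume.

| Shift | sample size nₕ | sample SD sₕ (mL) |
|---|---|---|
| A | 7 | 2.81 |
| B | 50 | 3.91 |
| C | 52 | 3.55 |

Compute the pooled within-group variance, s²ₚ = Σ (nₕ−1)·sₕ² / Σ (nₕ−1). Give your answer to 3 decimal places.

Degrees of freedom: 6 + 49 + 51 = 106.
Σ(nₕ−1)sₕ² = 6·7.8961 + 49·15.2881 + 51·12.6025 = 1439.221.
s²ₚ = 1439.221 / 106 = 13.57756... → 13.578.

13.578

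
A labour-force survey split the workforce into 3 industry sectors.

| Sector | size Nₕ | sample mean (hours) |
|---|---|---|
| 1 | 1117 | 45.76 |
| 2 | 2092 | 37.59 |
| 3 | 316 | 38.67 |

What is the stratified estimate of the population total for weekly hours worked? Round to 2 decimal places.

141971.92

Estimate total by summing Nₕ·x̄ₕ over strata.
1117·45.76 + 2092·37.59 + 316·38.67 = 51113.92 + 78638.28 + 12219.72 = 141971.92.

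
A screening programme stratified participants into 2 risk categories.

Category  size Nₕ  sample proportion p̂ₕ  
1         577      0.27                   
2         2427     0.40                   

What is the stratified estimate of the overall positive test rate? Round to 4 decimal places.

0.3750

Wₕ = Nₕ/N with N = 3004: 0.1921, 0.8079.
p̂_st = 0.1921·0.27 + 0.8079·0.40 ≈ 0.375030... → 0.3750.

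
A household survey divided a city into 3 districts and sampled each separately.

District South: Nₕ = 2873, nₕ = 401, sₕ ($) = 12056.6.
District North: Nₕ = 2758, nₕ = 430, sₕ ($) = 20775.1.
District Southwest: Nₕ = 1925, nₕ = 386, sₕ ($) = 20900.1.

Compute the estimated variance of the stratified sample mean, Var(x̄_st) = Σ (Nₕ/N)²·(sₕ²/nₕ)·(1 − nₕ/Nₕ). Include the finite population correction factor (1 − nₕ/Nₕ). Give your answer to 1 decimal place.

216692.3

N = 7556. Term for each stratum: Wₕ²sₕ²/nₕ·(1−nₕ/Nₕ).
Var(x̄_st) = 45092.6259 + 112878.4740 + 58721.1941 = 216692.2940 → 216692.3.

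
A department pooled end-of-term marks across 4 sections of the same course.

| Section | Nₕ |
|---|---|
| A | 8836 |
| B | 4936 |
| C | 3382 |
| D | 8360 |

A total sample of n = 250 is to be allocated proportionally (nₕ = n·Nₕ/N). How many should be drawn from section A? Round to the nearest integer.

87

Share of section A = 8836/25514 = 0.34632.
Allocate 250 × 0.34632 = 86.580... → 87.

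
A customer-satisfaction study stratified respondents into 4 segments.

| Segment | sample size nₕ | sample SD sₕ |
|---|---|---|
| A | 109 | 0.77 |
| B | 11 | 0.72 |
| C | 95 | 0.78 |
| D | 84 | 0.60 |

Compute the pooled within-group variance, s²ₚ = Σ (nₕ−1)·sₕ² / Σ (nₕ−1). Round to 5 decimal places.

A: (109−1)·0.77² = 108·0.5929 = 64.0332
B: (11−1)·0.72² = 10·0.5184 = 5.184
C: (95−1)·0.78² = 94·0.6084 = 57.1896
D: (84−1)·0.60² = 83·0.36 = 29.88
Numerator = 156.2868; denominator = Σ(nₕ−1) = 295.
s²ₚ = 156.2868/295 = 0.5297858... → 0.52979.

0.52979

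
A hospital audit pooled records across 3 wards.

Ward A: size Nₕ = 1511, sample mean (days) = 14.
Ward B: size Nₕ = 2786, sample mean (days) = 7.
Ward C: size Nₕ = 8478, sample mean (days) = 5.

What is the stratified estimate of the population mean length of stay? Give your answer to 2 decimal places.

6.50

N = 12775; weights Wₕ = Nₕ/N = (0.1183, 0.2181, 0.6636).
x̄_st = Σ Wₕ·x̄ₕ = 0.1183·14 + 0.2181·7 + 0.6636·5 ≈ 6.5007...
→ 6.50.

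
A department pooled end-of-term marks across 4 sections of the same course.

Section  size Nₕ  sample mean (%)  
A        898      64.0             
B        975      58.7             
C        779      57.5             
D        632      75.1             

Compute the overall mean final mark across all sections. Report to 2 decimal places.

63.02

N = 898 + 975 + 779 + 632 = 3284.
The stratified mean weights each stratum mean by its population share Nₕ/N.
Σ Nₕx̄ₕ = 898·64.0 + 975·58.7 + 779·57.5 + 632·75.1 = 57472 + 57232.5 + 44792.5 + 47463.2 = 206960.2.
Divide by N: 206960.2 / 3284 = 63.0208... → 63.02.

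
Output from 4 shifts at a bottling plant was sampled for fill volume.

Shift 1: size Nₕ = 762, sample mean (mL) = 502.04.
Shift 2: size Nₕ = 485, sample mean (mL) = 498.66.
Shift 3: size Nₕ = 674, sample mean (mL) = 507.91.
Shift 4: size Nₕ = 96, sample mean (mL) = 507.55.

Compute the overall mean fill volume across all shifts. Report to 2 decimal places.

503.45

N = 762 + 485 + 674 + 96 = 2017.
Weight each subgroup mean by Nₕ/N and sum.
Σ Nₕx̄ₕ = 762·502.04 + 485·498.66 + 674·507.91 + 96·507.55 = 382554.48 + 241850.1 + 342331.34 + 48724.8 = 1015460.72.
Divide by N: 1015460.72 / 2017 = 503.4510... → 503.45.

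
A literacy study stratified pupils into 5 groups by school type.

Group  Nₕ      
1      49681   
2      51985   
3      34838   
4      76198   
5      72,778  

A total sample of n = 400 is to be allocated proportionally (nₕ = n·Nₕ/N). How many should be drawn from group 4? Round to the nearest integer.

107

Share of group 4 = 76198/285480 = 0.26691.
Allocate 400 × 0.26691 = 106.765... → 107.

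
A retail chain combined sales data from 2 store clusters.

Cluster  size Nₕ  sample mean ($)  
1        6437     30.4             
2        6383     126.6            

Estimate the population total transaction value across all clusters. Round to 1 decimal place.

1003772.6

Estimate total by summing Nₕ·x̄ₕ over strata.
6437·30.4 + 6383·126.6 = 195684.8 + 808087.8 = 1003772.6.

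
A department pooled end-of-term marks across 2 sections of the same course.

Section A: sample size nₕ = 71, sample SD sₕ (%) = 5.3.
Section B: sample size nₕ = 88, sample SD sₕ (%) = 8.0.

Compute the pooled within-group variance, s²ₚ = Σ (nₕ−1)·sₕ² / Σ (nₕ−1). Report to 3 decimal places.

47.989

A: (71−1)·5.3² = 70·28.09 = 1966.3
B: (88−1)·8.0² = 87·64 = 5568
Numerator = 7534.3; denominator = Σ(nₕ−1) = 157.
s²ₚ = 7534.3/157 = 47.98917... → 47.989.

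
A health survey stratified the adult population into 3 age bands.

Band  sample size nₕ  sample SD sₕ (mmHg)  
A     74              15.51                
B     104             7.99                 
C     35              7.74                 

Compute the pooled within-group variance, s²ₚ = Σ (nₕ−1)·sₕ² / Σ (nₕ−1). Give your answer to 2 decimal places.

124.63

A: (74−1)·15.51² = 73·240.5601 = 17560.8873
B: (104−1)·7.99² = 103·63.8401 = 6575.5303
C: (35−1)·7.74² = 34·59.9076 = 2036.8584
Numerator = 26173.276; denominator = Σ(nₕ−1) = 210.
s²ₚ = 26173.276/210 = 124.6346... → 124.63.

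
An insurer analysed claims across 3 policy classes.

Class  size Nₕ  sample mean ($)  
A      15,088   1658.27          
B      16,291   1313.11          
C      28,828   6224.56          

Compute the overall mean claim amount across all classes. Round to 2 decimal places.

3751.28

x̄_st = (Σ Nₕx̄ₕ) / (Σ Nₕ) = (15088·1658.27 + 16291·1313.11 + 28828·6224.56) / 60207
= 225853468.45 / 60207 = 3751.2825... → 3751.28.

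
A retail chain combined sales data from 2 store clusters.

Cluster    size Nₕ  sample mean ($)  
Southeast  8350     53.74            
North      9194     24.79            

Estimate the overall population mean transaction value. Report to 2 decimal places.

N = 8350 + 9194 = 17544.
Overall mean = Σ (Nₕ/N)·x̄ₕ — weight by population share, not a simple average.
Σ Nₕx̄ₕ = 8350·53.74 + 9194·24.79 = 448729 + 227919.26 = 676648.26.
Divide by N: 676648.26 / 17544 = 38.5686... → 38.57.

38.57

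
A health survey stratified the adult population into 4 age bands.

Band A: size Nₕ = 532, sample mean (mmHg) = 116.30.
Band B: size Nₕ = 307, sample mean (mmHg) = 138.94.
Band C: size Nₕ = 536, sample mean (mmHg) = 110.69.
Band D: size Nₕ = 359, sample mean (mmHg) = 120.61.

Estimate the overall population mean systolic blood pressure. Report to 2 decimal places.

119.47

N = 1734; weights Wₕ = Nₕ/N = (0.3068, 0.1770, 0.3091, 0.2070).
x̄_st = Σ Wₕ·x̄ₕ = 0.3068·116.30 + 0.1770·138.94 + 0.3091·110.69 + 0.2070·120.61 ≈ 119.4666...
→ 119.47.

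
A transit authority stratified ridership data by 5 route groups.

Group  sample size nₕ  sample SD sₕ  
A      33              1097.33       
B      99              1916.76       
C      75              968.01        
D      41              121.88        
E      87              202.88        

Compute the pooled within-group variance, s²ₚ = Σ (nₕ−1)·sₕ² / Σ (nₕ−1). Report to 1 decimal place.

Degrees of freedom: 32 + 98 + 74 + 40 + 86 = 330.
Σ(nₕ−1)sₕ² = 32·1204133.1289 + 98·3673968.8976 + 74·937043.3601 + 40·14854.7344 + 86·41160.2944 = 472056395.4314.
s²ₚ = 472056395.4314 / 330 = 1430473.926... → 1430473.9.

1430473.9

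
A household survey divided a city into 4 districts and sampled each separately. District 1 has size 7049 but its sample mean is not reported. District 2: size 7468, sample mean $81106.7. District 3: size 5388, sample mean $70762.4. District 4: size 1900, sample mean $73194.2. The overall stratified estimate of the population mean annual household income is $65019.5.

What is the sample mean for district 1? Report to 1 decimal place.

41383.0

N = 7049 + 7468 + 5388 + 1900 = 21805.
Overall total = μ·N = 65019.5·21805 = 1417750197.5.
Subtract the known strata: 7468·81106.7 + 5388·70762.4 + 1900·73194.2 = 1126041626.8.
Remaining total for district 1: 1417750197.5 − 1126041626.8 = 291708570.7.
Divide by its size: 291708570.7 / 7049 = 41382.972... → 41383.0.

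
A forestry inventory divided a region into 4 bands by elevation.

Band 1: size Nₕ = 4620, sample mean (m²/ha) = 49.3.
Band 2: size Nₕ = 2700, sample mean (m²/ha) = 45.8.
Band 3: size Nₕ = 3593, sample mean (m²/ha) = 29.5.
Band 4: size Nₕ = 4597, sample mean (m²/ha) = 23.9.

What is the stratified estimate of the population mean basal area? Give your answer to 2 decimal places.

x̄_st = (Σ Nₕx̄ₕ) / (Σ Nₕ) = (4620·49.3 + 2700·45.8 + 3593·29.5 + 4597·23.9) / 15510
= 567287.8 / 15510 = 36.5756... → 36.58.

36.58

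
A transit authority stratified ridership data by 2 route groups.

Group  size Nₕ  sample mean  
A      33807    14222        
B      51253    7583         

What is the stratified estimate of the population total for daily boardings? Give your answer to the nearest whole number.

Estimate total by summing Nₕ·x̄ₕ over strata.
33807·14222 + 51253·7583 = 480803154 + 388651499 = 869454653.

869454653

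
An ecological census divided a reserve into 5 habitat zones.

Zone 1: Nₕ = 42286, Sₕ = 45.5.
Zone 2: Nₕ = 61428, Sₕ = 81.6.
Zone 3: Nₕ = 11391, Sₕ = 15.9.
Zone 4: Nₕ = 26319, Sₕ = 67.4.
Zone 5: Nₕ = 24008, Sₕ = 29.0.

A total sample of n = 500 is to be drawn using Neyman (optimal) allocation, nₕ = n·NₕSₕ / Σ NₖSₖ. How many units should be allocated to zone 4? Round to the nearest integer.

1: NₕSₕ = 42286·45.5 = 1924013
2: NₕSₕ = 61428·81.6 = 5012524.8
3: NₕSₕ = 11391·15.9 = 181116.9
4: NₕSₕ = 26319·67.4 = 1773900.6
5: NₕSₕ = 24008·29.0 = 696232
Σ NₕSₕ = 9587787.3.
n_4 = 500·1773900.6/9587787.3 = 92.508... → 93.

93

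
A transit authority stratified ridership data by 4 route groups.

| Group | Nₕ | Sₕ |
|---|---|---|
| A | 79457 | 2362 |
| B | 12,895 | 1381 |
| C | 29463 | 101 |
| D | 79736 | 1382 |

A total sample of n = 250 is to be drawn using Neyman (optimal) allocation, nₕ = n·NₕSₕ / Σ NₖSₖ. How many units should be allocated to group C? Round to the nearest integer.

Σ NₕSₕ = 79457·2362 + 12895·1381 + 29463·101 + 79736·1382 = 318656344.
Share for C: 2975763/318656344 = 0.00934.
n_C = 250 × 0.00934 = 2.335... → 2.

2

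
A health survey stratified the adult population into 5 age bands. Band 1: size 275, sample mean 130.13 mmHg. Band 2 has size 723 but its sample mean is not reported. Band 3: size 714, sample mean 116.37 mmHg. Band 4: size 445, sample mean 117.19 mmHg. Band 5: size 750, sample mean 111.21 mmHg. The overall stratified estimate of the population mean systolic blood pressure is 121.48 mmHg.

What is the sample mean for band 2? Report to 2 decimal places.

136.53

N = 275 + 723 + 714 + 445 + 750 = 2907.
Overall total = μ·N = 121.48·2907 = 353142.36.
Subtract the known strata: 275·130.13 + 714·116.37 + 445·117.19 + 750·111.21 = 254430.98.
Remaining total for band 2: 353142.36 − 254430.98 = 98711.38.
Divide by its size: 98711.38 / 723 = 136.5303... → 136.53.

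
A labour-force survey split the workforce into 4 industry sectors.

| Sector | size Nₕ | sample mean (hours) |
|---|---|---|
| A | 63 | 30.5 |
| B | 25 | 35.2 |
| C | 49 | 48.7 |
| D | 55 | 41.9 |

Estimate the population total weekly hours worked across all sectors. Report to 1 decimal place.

A: 63·30.5 = 1921.5
B: 25·35.2 = 880
C: 49·48.7 = 2386.3
D: 55·41.9 = 2304.5
τ̂ = Σ Nₕx̄ₕ = 7492.3.

7492.3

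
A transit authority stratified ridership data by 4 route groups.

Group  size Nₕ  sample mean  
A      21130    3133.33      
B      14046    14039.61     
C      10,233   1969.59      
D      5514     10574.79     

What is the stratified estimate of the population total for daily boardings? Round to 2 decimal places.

341871831.49

Population total = Σ Nₕ·x̄ₕ (each stratum's size times its mean).
21130·3133.33 + 14046·14039.61 + 10233·1969.59 + 5514·10574.79 = 66207262.9 + 197200362.06 + 20154814.47 + 58309392.06 = 341871831.49.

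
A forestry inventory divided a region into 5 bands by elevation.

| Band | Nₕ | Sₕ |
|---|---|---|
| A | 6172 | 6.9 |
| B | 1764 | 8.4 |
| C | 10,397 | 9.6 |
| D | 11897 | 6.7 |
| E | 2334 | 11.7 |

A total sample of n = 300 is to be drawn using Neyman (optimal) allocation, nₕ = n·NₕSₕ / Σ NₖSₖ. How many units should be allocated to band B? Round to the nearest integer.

17

A: NₕSₕ = 6172·6.9 = 42586.8
B: NₕSₕ = 1764·8.4 = 14817.6
C: NₕSₕ = 10397·9.6 = 99811.2
D: NₕSₕ = 11897·6.7 = 79709.9
E: NₕSₕ = 2334·11.7 = 27307.8
Σ NₕSₕ = 264233.3.
n_B = 300·14817.6/264233.3 = 16.823... → 17.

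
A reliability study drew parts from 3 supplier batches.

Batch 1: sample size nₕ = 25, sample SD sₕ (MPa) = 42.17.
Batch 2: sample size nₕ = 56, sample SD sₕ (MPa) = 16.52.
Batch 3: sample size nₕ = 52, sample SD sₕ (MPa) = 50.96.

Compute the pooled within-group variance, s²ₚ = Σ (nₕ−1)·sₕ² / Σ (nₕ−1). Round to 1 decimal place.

1462.6

Degrees of freedom: 24 + 55 + 51 = 130.
Σ(nₕ−1)sₕ² = 24·1778.3089 + 55·272.9104 + 51·2596.9216 = 190132.4872.
s²ₚ = 190132.4872 / 130 = 1462.558... → 1462.6.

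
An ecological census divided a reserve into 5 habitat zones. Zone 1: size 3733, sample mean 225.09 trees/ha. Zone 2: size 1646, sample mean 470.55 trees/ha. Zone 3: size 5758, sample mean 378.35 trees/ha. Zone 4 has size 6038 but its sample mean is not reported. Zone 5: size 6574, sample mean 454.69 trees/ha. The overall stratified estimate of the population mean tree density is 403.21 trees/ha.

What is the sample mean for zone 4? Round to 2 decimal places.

Σ Nₕx̄ₕ = N·μ, so 6038·x̄_4 = 23749·403.21 − (3733·225.09 + 1646·470.55 + 5758·378.35 + 6574·454.69).
= 9575834.29 − 6782457.63 = 2793376.66.
x̄_4 = 2793376.66 / 6038 = 462.6328... → 462.63.

462.63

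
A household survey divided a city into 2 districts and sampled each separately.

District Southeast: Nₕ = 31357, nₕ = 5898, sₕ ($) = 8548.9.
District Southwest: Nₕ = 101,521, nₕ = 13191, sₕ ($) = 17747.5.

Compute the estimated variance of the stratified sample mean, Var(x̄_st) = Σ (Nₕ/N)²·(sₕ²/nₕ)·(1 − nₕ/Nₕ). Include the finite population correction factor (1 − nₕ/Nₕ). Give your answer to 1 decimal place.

12687.3

N = 132878; Wₕ = Nₕ/N.
district Southeast: (31357/132878)²·8548.9²/5898·(1 − 5898/31357) = 560.2545
district Southwest: (101521/132878)²·17747.5²/13191·(1 − 13191/101521) = 12127.0342
Sum = 12687.2887 → 12687.3.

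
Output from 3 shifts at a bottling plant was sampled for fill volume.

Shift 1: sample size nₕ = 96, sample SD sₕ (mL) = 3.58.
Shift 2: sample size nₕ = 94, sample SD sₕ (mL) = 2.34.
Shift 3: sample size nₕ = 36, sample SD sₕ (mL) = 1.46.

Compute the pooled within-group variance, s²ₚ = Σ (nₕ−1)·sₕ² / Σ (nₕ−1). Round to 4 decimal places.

1: (96−1)·3.58² = 95·12.8164 = 1217.558
2: (94−1)·2.34² = 93·5.4756 = 509.2308
3: (36−1)·1.46² = 35·2.1316 = 74.606
Numerator = 1801.3948; denominator = Σ(nₕ−1) = 223.
s²ₚ = 1801.3948/223 = 8.078004... → 8.0780.

8.0780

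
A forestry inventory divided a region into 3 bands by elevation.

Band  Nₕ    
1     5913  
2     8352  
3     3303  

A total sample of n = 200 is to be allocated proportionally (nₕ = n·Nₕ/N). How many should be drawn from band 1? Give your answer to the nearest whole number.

Share of band 1 = 5913/17568 = 0.33658.
Allocate 200 × 0.33658 = 67.316... → 67.

67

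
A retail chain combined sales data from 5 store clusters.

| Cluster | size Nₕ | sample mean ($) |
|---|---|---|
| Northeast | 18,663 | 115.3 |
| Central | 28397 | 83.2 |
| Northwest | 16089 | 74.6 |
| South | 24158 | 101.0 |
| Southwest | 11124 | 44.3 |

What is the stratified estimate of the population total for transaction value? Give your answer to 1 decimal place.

Estimate total by summing Nₕ·x̄ₕ over strata.
18663·115.3 + 28397·83.2 + 16089·74.6 + 24158·101.0 + 11124·44.3 = 2151843.9 + 2362630.4 + 1200239.4 + 2439958 + 492793.2 = 8647464.9.

8647464.9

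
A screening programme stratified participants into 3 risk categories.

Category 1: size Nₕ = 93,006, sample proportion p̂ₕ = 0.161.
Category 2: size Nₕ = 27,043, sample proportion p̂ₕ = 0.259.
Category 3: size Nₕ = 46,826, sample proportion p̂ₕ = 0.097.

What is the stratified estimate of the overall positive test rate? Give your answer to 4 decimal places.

0.1589

Wₕ = Nₕ/N with N = 166875: 0.5573, 0.1621, 0.2806.
p̂_st = 0.5573·0.161 + 0.1621·0.259 + 0.2806·0.097 ≈ 0.158923... → 0.1589.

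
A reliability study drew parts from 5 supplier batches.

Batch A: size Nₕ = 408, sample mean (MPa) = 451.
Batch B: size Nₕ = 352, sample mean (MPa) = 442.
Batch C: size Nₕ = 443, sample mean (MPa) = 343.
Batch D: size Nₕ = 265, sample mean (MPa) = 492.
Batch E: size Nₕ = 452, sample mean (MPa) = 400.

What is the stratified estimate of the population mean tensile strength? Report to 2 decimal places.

N = 1920; weights Wₕ = Nₕ/N = (0.2125, 0.1833, 0.2307, 0.1380, 0.2354).
x̄_st = Σ Wₕ·x̄ₕ = 0.2125·451 + 0.1833·442 + 0.2307·343 + 0.1380·492 + 0.2354·400 ≈ 418.0839...
→ 418.08.

418.08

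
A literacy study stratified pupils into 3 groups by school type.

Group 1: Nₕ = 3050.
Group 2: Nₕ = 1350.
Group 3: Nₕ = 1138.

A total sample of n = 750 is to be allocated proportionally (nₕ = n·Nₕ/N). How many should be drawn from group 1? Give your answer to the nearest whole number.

413

N = 3050 + 1350 + 1138 = 5538.
n_1 = 750·3050/5538 = 413.055... → 413.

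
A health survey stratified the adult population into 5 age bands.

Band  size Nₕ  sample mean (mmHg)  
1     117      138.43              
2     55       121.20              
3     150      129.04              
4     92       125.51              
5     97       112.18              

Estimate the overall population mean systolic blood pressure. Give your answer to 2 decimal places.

N = 117 + 55 + 150 + 92 + 97 = 511.
The stratified mean weights each stratum mean by its population share Nₕ/N.
Σ Nₕx̄ₕ = 117·138.43 + 55·121.20 + 150·129.04 + 92·125.51 + 97·112.18 = 16196.31 + 6666 + 19356 + 11546.92 + 10881.46 = 64646.69.
Divide by N: 64646.69 / 511 = 126.5102... → 126.51.

126.51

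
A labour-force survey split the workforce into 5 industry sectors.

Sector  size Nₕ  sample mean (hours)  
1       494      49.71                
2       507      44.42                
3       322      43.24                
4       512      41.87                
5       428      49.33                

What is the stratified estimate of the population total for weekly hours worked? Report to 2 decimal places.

103551.64

Estimate total by summing Nₕ·x̄ₕ over strata.
494·49.71 + 507·44.42 + 322·43.24 + 512·41.87 + 428·49.33 = 24556.74 + 22520.94 + 13923.28 + 21437.44 + 21113.24 = 103551.64.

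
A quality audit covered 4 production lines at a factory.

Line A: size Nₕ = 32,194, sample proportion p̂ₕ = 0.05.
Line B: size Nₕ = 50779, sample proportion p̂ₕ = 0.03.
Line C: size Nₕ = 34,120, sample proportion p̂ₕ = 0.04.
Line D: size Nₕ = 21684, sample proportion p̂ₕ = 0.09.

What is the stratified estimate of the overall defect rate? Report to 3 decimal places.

N = 32194 + 50779 + 34120 + 21684 = 138777.
Overall proportion = Σ (Nₕ/N)·p̂ₕ.
Σ Nₕp̂ₕ = 1609.7 + 1523.37 + 1364.8 + 1951.56 = 6449.43.
6449.43 / 138777 = 0.04647... → 0.046.

0.046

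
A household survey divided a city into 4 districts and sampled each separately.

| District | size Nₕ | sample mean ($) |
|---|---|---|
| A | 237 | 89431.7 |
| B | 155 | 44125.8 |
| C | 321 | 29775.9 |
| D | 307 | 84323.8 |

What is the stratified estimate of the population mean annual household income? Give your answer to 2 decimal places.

N = 1020; weights Wₕ = Nₕ/N = (0.2324, 0.1520, 0.3147, 0.3010).
x̄_st = Σ Wₕ·x̄ₕ = 0.2324·89431.7 + 0.1520·44125.8 + 0.3147·29775.9 + 0.3010·84323.8 ≈ 62235.5710...
→ 62235.57.

62235.57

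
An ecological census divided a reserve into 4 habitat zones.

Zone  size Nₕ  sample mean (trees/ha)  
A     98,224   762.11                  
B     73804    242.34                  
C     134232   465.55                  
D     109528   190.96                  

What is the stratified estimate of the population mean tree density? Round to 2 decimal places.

x̄_st = (Σ Nₕx̄ₕ) / (Σ Nₕ) = (98224·762.11 + 73804·242.34 + 134232·465.55 + 109528·190.96) / 415788
= 176150328.48 / 415788 = 423.6542... → 423.65.

423.65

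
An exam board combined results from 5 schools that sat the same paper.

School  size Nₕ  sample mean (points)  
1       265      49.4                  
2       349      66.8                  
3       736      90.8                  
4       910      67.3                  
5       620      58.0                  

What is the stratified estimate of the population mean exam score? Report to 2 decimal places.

N = 265 + 349 + 736 + 910 + 620 = 2880.
The stratified mean weights each stratum mean by its population share Nₕ/N.
Σ Nₕx̄ₕ = 265·49.4 + 349·66.8 + 736·90.8 + 910·67.3 + 620·58.0 = 13091 + 23313.2 + 66828.8 + 61243 + 35960 = 200436.
Divide by N: 200436 / 2880 = 69.5958... → 69.60.

69.60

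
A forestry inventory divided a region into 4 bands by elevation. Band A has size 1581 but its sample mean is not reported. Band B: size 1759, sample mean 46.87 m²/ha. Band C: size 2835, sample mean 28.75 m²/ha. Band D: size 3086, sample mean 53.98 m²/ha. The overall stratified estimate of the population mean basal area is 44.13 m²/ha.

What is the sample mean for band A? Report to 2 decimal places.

49.43

Σ Nₕx̄ₕ = N·μ, so 1581·x̄_A = 9261·44.13 − (1759·46.87 + 2835·28.75 + 3086·53.98).
= 408687.93 − 330532.86 = 78155.07.
x̄_A = 78155.07 / 1581 = 49.4339... → 49.43.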